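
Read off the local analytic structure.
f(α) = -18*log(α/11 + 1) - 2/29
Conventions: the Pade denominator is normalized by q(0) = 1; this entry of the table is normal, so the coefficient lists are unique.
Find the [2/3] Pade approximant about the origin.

Taylor coefficients needed (expand at 0): a_0 = -2/29, a_1 = -18/11, a_2 = 9/121, a_3 = -6/1331, a_4 = 9/29282, a_5 = -18/805255.
Write the denominator as Q(α) = 1 + q1*α + q2*α^2 + q3*α^3. Requiring Q*f - P = O(α^6) with deg P <= 2 kills the coefficients of α^3..α^5 in Q*f:
  α^3: a_3 + q1*a_2 + q2*a_1 + q3*a_0 = 0, i.e. -6/1331 + (9/121)*q1 + (-18/11)*q2 + (-2/29)*q3 = 0.
  α^4: a_4 + q1*a_3 + q2*a_2 + q3*a_1 = 0, i.e. 9/29282 + (-6/1331)*q1 + (9/121)*q2 + (-18/11)*q3 = 0.
  α^5: a_5 + q1*a_4 + q2*a_3 + q3*a_2 = 0, i.e. -18/805255 + (9/29282)*q1 + (-6/1331)*q2 + (9/121)*q3 = 0.
Solving this linear system: q1 = 4443/43120, q2 = 183/94864, q3 = -87/10435040.
The numerator is Q*f truncated at degree 2: P0 = a_0 = -2/29; P1 = a_1 + q1*a_0 = -1027563/625240; P2 = a_2 + q1*a_1 + q2*a_0 = -29499/312620.

The Pade approximant has numerator coefficients [-2/29, -1027563/625240, -29499/312620]; denominator coefficients [1, 4443/43120, 183/94864, -87/10435040].


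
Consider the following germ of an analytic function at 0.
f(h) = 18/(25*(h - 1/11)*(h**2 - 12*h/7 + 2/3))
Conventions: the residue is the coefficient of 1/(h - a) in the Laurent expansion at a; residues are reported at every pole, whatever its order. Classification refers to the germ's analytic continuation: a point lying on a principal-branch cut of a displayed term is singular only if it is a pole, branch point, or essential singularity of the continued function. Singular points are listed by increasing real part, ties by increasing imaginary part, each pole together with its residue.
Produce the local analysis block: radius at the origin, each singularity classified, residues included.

Denominator factor (h - 1/11): pole of order 1 at 1/11, modulus 1/11.
Denominator factor (h**2 - 12*h/7 + 2/3): discriminant 40/147, real irrational roots 6/7 + (1/21)*sqrt(30) and 6/7 - (1/21)*sqrt(30); poles of order 1, moduli 6/7 + (1/21)*sqrt(30) and 6/7 - (1/21)*sqrt(30).
The radius of convergence is the smallest modulus among the singular points: 1/11.
At the order-1 pole 1/11 set g(h) = (h - (1/11))*f(h) = 18/(25*(h**2 - 12*h/7 + 2/3)).
Simple pole: residue = g(a) at a = 1/11, which is 45738/32975.
The factor h**2 - 12*h/7 + 2/3 splits as (h - a)(h - a') with a = 6/7 - (1/21)*sqrt(30), a' = 6/7 + (1/21)*sqrt(30). At the order-1 pole a set g(h) = (h - a)*f(h) = [18/(25*(h - 1/11))] / (h - a').
Simple pole: residue = g(a) at a = 6/7 - (1/21)*sqrt(30), which is -22869/32975 - (122661/329750)*sqrt(30).
The factor h**2 - 12*h/7 + 2/3 splits as (h - a)(h - a') with a = 6/7 + (1/21)*sqrt(30), a' = 6/7 - (1/21)*sqrt(30). At the order-1 pole a set g(h) = (h - a)*f(h) = [18/(25*(h - 1/11))] / (h - a').
Simple pole: residue = g(a) at a = 6/7 + (1/21)*sqrt(30), which is -22869/32975 + (122661/329750)*sqrt(30).
List the singular points by increasing real part (a conjugate pair: the negative imaginary part first).

Radius of convergence at 0: 1/11.
At 1/11: a pole of order 1; residue 45738/32975.
At 6/7 - (1/21)*sqrt(30): a pole of order 1; residue -22869/32975 - (122661/329750)*sqrt(30).
At 6/7 + (1/21)*sqrt(30): a pole of order 1; residue -22869/32975 + (122661/329750)*sqrt(30).


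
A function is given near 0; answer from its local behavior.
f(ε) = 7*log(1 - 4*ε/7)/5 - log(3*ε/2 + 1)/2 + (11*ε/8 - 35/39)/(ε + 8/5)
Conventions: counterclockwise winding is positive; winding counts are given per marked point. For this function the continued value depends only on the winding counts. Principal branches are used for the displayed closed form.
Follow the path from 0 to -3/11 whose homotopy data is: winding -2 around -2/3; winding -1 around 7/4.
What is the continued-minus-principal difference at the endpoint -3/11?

The rational part is single-valued and drops out of the difference; each branch term changes only by its own monodromy.
(-1/2)*log(1 - ε/(-2/3)): each positive loop around -2/3 adds 2*pi*i to the log, so winding -2 contributes (-1/2)*(-2)*2*pi*i = (2)*pi*i.
(7/5)*log(1 - ε/(7/4)): each positive loop around 7/4 adds 2*pi*i to the log, so winding -1 contributes (7/5)*(-1)*2*pi*i = -(14/5)*pi*i.
Summing the contributions at ε = -3/11 gives -(4/5)*pi*i.

Continued minus principal equals -(4/5)*pi*i.


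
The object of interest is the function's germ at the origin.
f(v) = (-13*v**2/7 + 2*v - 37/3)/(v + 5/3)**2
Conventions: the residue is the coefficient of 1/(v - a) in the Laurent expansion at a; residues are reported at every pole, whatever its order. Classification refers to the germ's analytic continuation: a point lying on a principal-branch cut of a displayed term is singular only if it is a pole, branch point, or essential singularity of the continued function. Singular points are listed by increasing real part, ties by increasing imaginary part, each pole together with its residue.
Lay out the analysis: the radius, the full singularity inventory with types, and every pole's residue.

Denominator factor (v + 5/3)^2: pole of order 2 at -5/3, modulus 5/3.
The radius of convergence is the smallest modulus among the singular points: 5/3.
At the order-2 pole -5/3 set g(v) = (v - (-5/3))^2*f(v) = -13*v**2/7 + 2*v - 37/3.
Order-2 pole: residue = g'(a); g'(-5/3) = 172/21, so the residue is 172/21.

Radius of convergence at 0: 5/3.
At -5/3: a pole of order 2; residue 172/21.


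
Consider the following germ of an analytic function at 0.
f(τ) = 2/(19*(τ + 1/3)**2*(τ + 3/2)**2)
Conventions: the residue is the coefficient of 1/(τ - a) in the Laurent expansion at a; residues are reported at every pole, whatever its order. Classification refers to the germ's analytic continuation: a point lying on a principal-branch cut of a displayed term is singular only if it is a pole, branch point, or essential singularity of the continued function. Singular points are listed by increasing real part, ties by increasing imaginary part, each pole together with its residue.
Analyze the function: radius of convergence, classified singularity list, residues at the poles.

Denominator factor (τ + 3/2)^2: pole of order 2 at -3/2, modulus 3/2.
Denominator factor (τ + 1/3)^2: pole of order 2 at -1/3, modulus 1/3.
The radius of convergence is the smallest modulus among the singular points: 1/3.
At the order-2 pole -3/2 set g(τ) = (τ - (-3/2))^2*f(τ) = 2/(19*(τ + 1/3)**2).
Order-2 pole: residue = g'(a); g'(-3/2) = 864/6517, so the residue is 864/6517.
At the order-2 pole -1/3 set g(τ) = (τ - (-1/3))^2*f(τ) = 2/(19*(τ + 3/2)**2).
Order-2 pole: residue = g'(a); g'(-1/3) = -864/6517, so the residue is -864/6517.
List the singular points by increasing real part (a conjugate pair: the negative imaginary part first).

Radius of convergence at 0: 1/3.
At -3/2: a pole of order 2; residue 864/6517.
At -1/3: a pole of order 2; residue -864/6517.


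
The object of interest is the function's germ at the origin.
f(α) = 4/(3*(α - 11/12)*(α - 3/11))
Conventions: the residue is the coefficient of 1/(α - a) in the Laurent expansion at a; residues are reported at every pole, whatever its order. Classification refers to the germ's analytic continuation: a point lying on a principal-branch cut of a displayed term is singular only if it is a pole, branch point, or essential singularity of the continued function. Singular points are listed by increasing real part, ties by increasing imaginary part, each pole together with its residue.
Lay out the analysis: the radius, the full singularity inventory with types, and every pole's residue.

Denominator factor (α - 3/11): pole of order 1 at 3/11, modulus 3/11.
Denominator factor (α - 11/12): pole of order 1 at 11/12, modulus 11/12.
The radius of convergence is the smallest modulus among the singular points: 3/11.
At the order-1 pole 3/11 set g(α) = (α - (3/11))*f(α) = 4/(3*(α - 11/12)).
Simple pole: residue = g(a) at a = 3/11, which is -176/85.
At the order-1 pole 11/12 set g(α) = (α - (11/12))*f(α) = 4/(3*(α - 3/11)).
Simple pole: residue = g(a) at a = 11/12, which is 176/85.
List the singular points by increasing real part (a conjugate pair: the negative imaginary part first).

Radius of convergence at 0: 3/11.
At 3/11: a pole of order 1; residue -176/85.
At 11/12: a pole of order 1; residue 176/85.


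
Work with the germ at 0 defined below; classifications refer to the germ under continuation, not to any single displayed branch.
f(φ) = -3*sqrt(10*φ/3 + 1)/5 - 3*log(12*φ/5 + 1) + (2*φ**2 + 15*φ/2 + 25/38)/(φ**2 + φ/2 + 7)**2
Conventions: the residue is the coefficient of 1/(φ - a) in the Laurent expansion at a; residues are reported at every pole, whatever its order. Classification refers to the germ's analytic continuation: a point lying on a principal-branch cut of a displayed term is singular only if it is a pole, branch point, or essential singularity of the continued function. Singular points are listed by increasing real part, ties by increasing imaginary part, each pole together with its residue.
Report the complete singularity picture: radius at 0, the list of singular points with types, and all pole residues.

Radius of convergence at 0: 3/10.
At -5/12: a logarithmic branch point.
At -3/10: an algebraic (square-root) branch point.
At (-1/4) - ((1/4)*sqrt(111))*i: a pole of order 2; residue ((3886/234099)*sqrt(111))*i.
At (-1/4) + ((1/4)*sqrt(111))*i: a pole of order 2; residue -((3886/234099)*sqrt(111))*i.

Denominator factor (φ**2 + φ/2 + 7)^2: discriminant -111/4, complex-conjugate roots (-1/4) + ((1/4)*sqrt(111))*i and (-1/4) - ((1/4)*sqrt(111))*i; poles of order 2, moduli sqrt(7) and sqrt(7).
Branch term (-3)*log(1 - φ/(-5/12)): its argument vanishes at φ = -5/12, a logarithmic branch point, modulus 5/12.
Branch term (-3/5)*sqrt(1 - φ/(-3/10)): its argument vanishes at φ = -3/10, a square-root branch point, modulus 3/10.
The radius of convergence is the smallest modulus among the singular points: 3/10.
The branch terms are analytic at (-1/4) - ((1/4)*sqrt(111))*i and contribute nothing to the residue; only the rational part matters.
The factor φ**2 + φ/2 + 7 splits as (φ - a)(φ - a') with a = (-1/4) - ((1/4)*sqrt(111))*i, a' = (-1/4) + ((1/4)*sqrt(111))*i. At the order-2 pole a set g(φ) = (φ - a)^2*(rational part) = [2*φ**2 + 15*φ/2 + 25/38] / (φ - a')^2.
Order-2 pole: residue = g'(a); g'((-1/4) - ((1/4)*sqrt(111))*i) = ((3886/234099)*sqrt(111))*i, so the residue is ((3886/234099)*sqrt(111))*i.
The branch terms are analytic at (-1/4) + ((1/4)*sqrt(111))*i and contribute nothing to the residue; only the rational part matters.
The factor φ**2 + φ/2 + 7 splits as (φ - a)(φ - a') with a = (-1/4) + ((1/4)*sqrt(111))*i, a' = (-1/4) - ((1/4)*sqrt(111))*i. At the order-2 pole a set g(φ) = (φ - a)^2*(rational part) = [2*φ**2 + 15*φ/2 + 25/38] / (φ - a')^2.
Order-2 pole: residue = g'(a); g'((-1/4) + ((1/4)*sqrt(111))*i) = -((3886/234099)*sqrt(111))*i, so the residue is -((3886/234099)*sqrt(111))*i.
List the singular points by increasing real part (a conjugate pair: the negative imaginary part first).


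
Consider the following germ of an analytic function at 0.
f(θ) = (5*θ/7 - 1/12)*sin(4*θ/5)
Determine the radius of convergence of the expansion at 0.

The radius of convergence is infinite.

The factor sin(4*θ/5) is entire and contributes no finite singular point.
The polynomial part has no poles.
No finite singular points: the Taylor series at 0 converges everywhere.


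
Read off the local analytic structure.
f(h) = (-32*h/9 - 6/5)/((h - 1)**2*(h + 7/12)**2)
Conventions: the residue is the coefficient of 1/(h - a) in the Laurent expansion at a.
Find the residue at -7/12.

The residue is -33536/34295.

At the order-2 pole -7/12 set g(h) = (h - (-7/12))^2*f(h) = (-32*h/9 - 6/5)/(h - 1)**2.
Order-2 pole: residue = g'(a); g'(-7/12) = -33536/34295, so the residue is -33536/34295.


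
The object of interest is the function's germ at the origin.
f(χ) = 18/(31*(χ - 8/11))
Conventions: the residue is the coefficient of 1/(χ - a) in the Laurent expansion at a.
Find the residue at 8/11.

The residue is 18/31.

At the order-1 pole 8/11 set g(χ) = (χ - (8/11))*f(χ) = 18/31.
Simple pole: residue = g(a) at a = 8/11, which is 18/31.


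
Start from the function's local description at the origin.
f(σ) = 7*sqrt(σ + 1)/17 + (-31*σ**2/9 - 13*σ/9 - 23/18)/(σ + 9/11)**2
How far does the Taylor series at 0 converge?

The radius of convergence is 9/11.

Denominator factor (σ + 9/11)^2: pole of order 2 at -9/11, modulus 9/11.
Branch term (7/17)*sqrt(1 - σ/(-1)): its argument vanishes at σ = -1, a square-root branch point, modulus 1.
The radius of convergence is the smallest modulus among the singular points: 9/11.


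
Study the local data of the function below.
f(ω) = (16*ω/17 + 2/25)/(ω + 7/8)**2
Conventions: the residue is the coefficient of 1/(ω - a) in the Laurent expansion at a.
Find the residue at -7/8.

The residue is 16/17.

At the order-2 pole -7/8 set g(ω) = (ω - (-7/8))^2*f(ω) = 16*ω/17 + 2/25.
Order-2 pole: residue = g'(a); g'(-7/8) = 16/17, so the residue is 16/17.


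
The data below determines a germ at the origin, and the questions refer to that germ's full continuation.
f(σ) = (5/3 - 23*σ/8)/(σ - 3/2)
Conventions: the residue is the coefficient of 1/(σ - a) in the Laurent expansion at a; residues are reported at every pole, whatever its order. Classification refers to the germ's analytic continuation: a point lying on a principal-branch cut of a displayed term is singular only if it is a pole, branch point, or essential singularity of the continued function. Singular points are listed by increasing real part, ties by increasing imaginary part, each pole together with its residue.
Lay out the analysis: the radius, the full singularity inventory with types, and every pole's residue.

Radius of convergence at 0: 3/2.
At 3/2: a pole of order 1; residue -127/48.

Denominator factor (σ - 3/2): pole of order 1 at 3/2, modulus 3/2.
The radius of convergence is the smallest modulus among the singular points: 3/2.
At the order-1 pole 3/2 set g(σ) = (σ - (3/2))*f(σ) = 5/3 - 23*σ/8.
Simple pole: residue = g(a) at a = 3/2, which is -127/48.


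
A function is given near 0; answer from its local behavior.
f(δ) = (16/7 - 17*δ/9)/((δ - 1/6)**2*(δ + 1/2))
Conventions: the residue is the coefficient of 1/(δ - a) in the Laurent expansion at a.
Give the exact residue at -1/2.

The residue is 407/56.

At the order-1 pole -1/2 set g(δ) = (δ - (-1/2))*f(δ) = (16/7 - 17*δ/9)/(δ - 1/6)**2.
Simple pole: residue = g(a) at a = -1/2, which is 407/56.


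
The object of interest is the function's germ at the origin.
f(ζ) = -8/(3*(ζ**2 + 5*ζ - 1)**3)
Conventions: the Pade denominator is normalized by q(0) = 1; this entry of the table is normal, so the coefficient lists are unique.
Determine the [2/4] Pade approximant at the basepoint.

The Pade approximant has numerator coefficients [8/3, -7880/11277, 136/1253]; denominator coefficients [1, -57370/3759, 95192/1253, -143440/1253, -166057/3759].

Taylor coefficients needed (expand at 0): a_0 = 8/3, a_1 = 40, a_2 = 408, a_3 = 10480/3, a_4 = 27016, a_5 = 195400, a_6 = 4043080/3.
Write the denominator as Q(ζ) = 1 + q1*ζ + q2*ζ^2 + q3*ζ^3 + q4*ζ^4. Requiring Q*f - P = O(ζ^7) with deg P <= 2 kills the coefficients of ζ^3..ζ^6 in Q*f:
  ζ^3: a_3 + q1*a_2 + q2*a_1 + q3*a_0 = 0, i.e. 10480/3 + (408)*q1 + (40)*q2 + (8/3)*q3 = 0.
  ζ^4: a_4 + q1*a_3 + q2*a_2 + q3*a_1 + q4*a_0 = 0, i.e. 27016 + (10480/3)*q1 + (408)*q2 + (40)*q3 + (8/3)*q4 = 0.
  ζ^5: a_5 + q1*a_4 + q2*a_3 + q3*a_2 + q4*a_1 = 0, i.e. 195400 + (27016)*q1 + (10480/3)*q2 + (408)*q3 + (40)*q4 = 0.
  ζ^6: a_6 + q1*a_5 + q2*a_4 + q3*a_3 + q4*a_2 = 0, i.e. 4043080/3 + (195400)*q1 + (27016)*q2 + (10480/3)*q3 + (408)*q4 = 0.
Solving this linear system: q1 = -57370/3759, q2 = 95192/1253, q3 = -143440/1253, q4 = -166057/3759.
The numerator is Q*f truncated at degree 2: P0 = a_0 = 8/3; P1 = a_1 + q1*a_0 = -7880/11277; P2 = a_2 + q1*a_1 + q2*a_0 = 136/1253.


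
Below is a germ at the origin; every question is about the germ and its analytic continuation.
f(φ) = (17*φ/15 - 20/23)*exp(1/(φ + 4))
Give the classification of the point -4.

The point is an essential singularity.

The exponent 1/(φ - (-4)) has a pole at -4, so exp(1/(φ - (-4))) takes every nonzero value near it: an essential singularity (not a pole of any order).


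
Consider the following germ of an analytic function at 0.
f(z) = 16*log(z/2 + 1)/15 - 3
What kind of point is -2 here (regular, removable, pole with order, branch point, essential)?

The point is a logarithmic branch point.

The term (16/15)*log(1 - z/(-2)) has argument 1 - -2/(-2) = 0 at -2: a logarithmic (infinitely-sheeted) branch point; the remaining terms are analytic or single-valued there.


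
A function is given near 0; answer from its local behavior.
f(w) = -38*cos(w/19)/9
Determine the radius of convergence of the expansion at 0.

The factor cos(w/19) is entire and contributes no finite singular point.
The polynomial part has no poles.
No finite singular points: the Taylor series at 0 converges everywhere.

The radius of convergence is infinite.


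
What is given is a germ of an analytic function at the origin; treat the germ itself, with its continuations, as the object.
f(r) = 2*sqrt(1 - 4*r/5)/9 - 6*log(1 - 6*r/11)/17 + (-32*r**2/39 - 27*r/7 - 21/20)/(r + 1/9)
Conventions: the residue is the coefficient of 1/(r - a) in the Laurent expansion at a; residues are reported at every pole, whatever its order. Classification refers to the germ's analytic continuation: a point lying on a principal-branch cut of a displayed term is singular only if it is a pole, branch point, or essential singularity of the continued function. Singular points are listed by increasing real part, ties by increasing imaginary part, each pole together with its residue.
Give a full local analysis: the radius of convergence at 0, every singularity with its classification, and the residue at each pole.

Denominator factor (r + 1/9): pole of order 1 at -1/9, modulus 1/9.
Branch term (2/9)*sqrt(1 - r/(5/4)): its argument vanishes at r = 5/4, a square-root branch point, modulus 5/4.
Branch term (-6/17)*log(1 - r/(11/6)): its argument vanishes at r = 11/6, a logarithmic branch point, modulus 11/6.
The radius of convergence is the smallest modulus among the singular points: 1/9.
The branch terms are analytic at -1/9 and contribute nothing to the residue; only the rational part matters.
At the order-1 pole -1/9 set g(r) = (r - (-1/9))*(rational part) = -32*r**2/39 - 27*r/7 - 21/20.
Simple pole: residue = g(a) at a = -1/9, which is -279313/442260.
List the singular points by increasing real part (a conjugate pair: the negative imaginary part first).

Radius of convergence at 0: 1/9.
At -1/9: a pole of order 1; residue -279313/442260.
At 5/4: an algebraic (square-root) branch point.
At 11/6: a logarithmic branch point.


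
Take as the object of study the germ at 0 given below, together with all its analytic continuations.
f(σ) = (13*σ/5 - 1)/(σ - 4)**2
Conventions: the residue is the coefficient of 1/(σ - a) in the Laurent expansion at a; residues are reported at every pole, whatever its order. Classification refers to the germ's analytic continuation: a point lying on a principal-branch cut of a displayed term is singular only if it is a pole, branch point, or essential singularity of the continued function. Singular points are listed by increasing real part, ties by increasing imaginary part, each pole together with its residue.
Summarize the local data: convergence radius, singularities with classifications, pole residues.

Radius of convergence at 0: 4.
At 4: a pole of order 2; residue 13/5.

Denominator factor (σ - 4)^2: pole of order 2 at 4, modulus 4.
The radius of convergence is the smallest modulus among the singular points: 4.
At the order-2 pole 4 set g(σ) = (σ - (4))^2*f(σ) = 13*σ/5 - 1.
Order-2 pole: residue = g'(a); g'(4) = 13/5, so the residue is 13/5.


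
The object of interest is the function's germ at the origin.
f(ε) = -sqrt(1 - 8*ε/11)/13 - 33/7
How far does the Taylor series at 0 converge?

Branch term (-1/13)*sqrt(1 - ε/(11/8)): its argument vanishes at ε = 11/8, a square-root branch point, modulus 11/8.
The radius of convergence is the smallest modulus among the singular points: 11/8.

The radius of convergence is 11/8.


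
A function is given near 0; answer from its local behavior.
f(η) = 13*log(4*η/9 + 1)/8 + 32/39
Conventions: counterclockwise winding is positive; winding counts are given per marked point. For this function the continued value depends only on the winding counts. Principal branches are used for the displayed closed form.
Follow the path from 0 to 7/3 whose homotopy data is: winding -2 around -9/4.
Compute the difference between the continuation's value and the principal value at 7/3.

Continued minus principal equals -(13/2)*pi*i.

The rational part is single-valued and drops out of the difference; each branch term changes only by its own monodromy.
(13/8)*log(1 - η/(-9/4)): each positive loop around -9/4 adds 2*pi*i to the log, so winding -2 contributes (13/8)*(-2)*2*pi*i = -(13/2)*pi*i.
Summing the contributions at η = 7/3 gives -(13/2)*pi*i.


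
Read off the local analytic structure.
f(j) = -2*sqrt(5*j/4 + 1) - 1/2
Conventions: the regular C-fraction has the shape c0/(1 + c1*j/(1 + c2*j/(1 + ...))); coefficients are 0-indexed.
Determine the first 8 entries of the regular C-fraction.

The regular C-fraction coefficients are [-5/2, -1/2, 13/16, 25/208, 105/208, 65/336, 145/336, 105/464].

Taylor coefficients (expand at 0): a_0 = -5/2, a_1 = -5/4, a_2 = 25/64, a_3 = -125/512, a_4 = 3125/16384, a_5 = -21875/131072, a_6 = 328125/2097152, a_7 = -2578125/16777216.
c0 = a_0 = -5/2. Peel one level at a time: if S = 1 + c*j/S' with S'(0) = 1, then c is the j-coefficient of S and S' = c*j/(S - 1).
S_1 = c0/f = 1 + (-1/2)*j + (13/32)*j^2 + ...; c1 = -1/2.
S_2 = c1*j/(S_1 - 1) = 1 + (13/16)*j + (-25/256)*j^2 + ...; c2 = 13/16.
S_3 = c2*j/(S_2 - 1) = 1 + (25/208)*j + (-2625/43264)*j^2 + ...; c3 = 25/208.
S_4 = c3*j/(S_3 - 1) = 1 + (105/208)*j + (-25/256)*j^2 + ...; c4 = 105/208.
S_5 = c4*j/(S_4 - 1) = 1 + (65/336)*j + (-9425/112896)*j^2 + ...; c5 = 65/336.
S_6 = c5*j/(S_5 - 1) = 1 + (145/336)*j + (-25/256)*j^2 + ...; c6 = 145/336.
S_7 = c6*j/(S_6 - 1) = 1 + (105/464)*j + ...; c7 = 105/464.


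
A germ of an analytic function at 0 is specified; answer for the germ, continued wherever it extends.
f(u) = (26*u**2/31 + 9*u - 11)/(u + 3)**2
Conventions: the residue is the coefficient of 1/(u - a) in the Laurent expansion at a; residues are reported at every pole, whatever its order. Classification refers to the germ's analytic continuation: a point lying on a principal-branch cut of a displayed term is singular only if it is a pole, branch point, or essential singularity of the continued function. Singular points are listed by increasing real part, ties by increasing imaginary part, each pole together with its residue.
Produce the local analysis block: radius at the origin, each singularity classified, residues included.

Denominator factor (u + 3)^2: pole of order 2 at -3, modulus 3.
The radius of convergence is the smallest modulus among the singular points: 3.
At the order-2 pole -3 set g(u) = (u - (-3))^2*f(u) = 26*u**2/31 + 9*u - 11.
Order-2 pole: residue = g'(a); g'(-3) = 123/31, so the residue is 123/31.

Radius of convergence at 0: 3.
At -3: a pole of order 2; residue 123/31.


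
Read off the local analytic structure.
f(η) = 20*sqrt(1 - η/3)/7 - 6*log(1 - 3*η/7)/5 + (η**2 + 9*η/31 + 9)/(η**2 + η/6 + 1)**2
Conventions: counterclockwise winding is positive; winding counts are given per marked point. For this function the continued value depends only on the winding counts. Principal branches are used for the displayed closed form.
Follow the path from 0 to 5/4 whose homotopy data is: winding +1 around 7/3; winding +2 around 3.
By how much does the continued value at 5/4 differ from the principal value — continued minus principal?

Continued minus principal equals -(12/5)*pi*i.

The rational part is single-valued and drops out of the difference; each branch term changes only by its own monodromy.
(20/7)*sqrt(1 - η/(3)): winding +2 is even, the square root returns to the same sheet, contribution 0.
(-6/5)*log(1 - η/(7/3)): each positive loop around 7/3 adds 2*pi*i to the log, so winding +1 contributes (-6/5)*(1)*2*pi*i = -(12/5)*pi*i.
Summing the contributions at η = 5/4 gives -(12/5)*pi*i.


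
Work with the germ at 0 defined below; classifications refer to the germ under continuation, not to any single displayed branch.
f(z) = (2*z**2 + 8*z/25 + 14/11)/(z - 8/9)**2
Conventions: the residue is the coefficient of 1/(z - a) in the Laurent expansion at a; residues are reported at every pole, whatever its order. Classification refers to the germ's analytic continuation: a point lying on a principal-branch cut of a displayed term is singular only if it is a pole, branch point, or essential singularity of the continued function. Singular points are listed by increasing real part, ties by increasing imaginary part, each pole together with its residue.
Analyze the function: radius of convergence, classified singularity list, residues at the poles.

Denominator factor (z - 8/9)^2: pole of order 2 at 8/9, modulus 8/9.
The radius of convergence is the smallest modulus among the singular points: 8/9.
At the order-2 pole 8/9 set g(z) = (z - (8/9))^2*f(z) = 2*z**2 + 8*z/25 + 14/11.
Order-2 pole: residue = g'(a); g'(8/9) = 872/225, so the residue is 872/225.

Radius of convergence at 0: 8/9.
At 8/9: a pole of order 2; residue 872/225.


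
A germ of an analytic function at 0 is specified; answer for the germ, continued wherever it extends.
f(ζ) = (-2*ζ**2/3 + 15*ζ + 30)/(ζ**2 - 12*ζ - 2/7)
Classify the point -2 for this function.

Denominator factors: ζ**2 - 12*ζ - 2/7 = 194/7 at ζ = -2 — none vanishes.
So the germ continues analytically to -2.

The point is a regular point.


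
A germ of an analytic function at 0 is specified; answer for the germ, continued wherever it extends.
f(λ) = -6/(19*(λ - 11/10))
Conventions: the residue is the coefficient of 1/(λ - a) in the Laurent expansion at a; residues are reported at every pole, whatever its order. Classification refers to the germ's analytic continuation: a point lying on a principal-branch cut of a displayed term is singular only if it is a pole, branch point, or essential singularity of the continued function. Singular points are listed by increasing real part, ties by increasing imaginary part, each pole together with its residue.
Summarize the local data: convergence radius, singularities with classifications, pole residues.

Denominator factor (λ - 11/10): pole of order 1 at 11/10, modulus 11/10.
The radius of convergence is the smallest modulus among the singular points: 11/10.
At the order-1 pole 11/10 set g(λ) = (λ - (11/10))*f(λ) = -6/19.
Simple pole: residue = g(a) at a = 11/10, which is -6/19.

Radius of convergence at 0: 11/10.
At 11/10: a pole of order 1; residue -6/19.


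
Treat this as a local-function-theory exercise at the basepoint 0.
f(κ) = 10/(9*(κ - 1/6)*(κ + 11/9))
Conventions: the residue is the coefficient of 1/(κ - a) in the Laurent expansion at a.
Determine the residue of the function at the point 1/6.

At the order-1 pole 1/6 set g(κ) = (κ - (1/6))*f(κ) = 10/(9*(κ + 11/9)).
Simple pole: residue = g(a) at a = 1/6, which is 4/5.

The residue is 4/5.


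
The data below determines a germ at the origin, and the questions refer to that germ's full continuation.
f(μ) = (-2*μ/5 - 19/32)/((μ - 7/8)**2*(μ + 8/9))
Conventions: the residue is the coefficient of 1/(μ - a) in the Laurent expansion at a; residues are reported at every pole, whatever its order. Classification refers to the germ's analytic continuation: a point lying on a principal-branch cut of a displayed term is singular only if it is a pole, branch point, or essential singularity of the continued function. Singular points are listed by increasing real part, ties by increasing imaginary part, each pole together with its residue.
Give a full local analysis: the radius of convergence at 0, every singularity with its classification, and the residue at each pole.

Radius of convergence at 0: 7/8.
At -8/9: a pole of order 1; residue -6174/80645.
At 7/8: a pole of order 2; residue 6174/80645.

Denominator factor (μ - 7/8)^2: pole of order 2 at 7/8, modulus 7/8.
Denominator factor (μ + 8/9): pole of order 1 at -8/9, modulus 8/9.
The radius of convergence is the smallest modulus among the singular points: 7/8.
At the order-1 pole -8/9 set g(μ) = (μ - (-8/9))*f(μ) = (-2*μ/5 - 19/32)/(μ - 7/8)**2.
Simple pole: residue = g(a) at a = -8/9, which is -6174/80645.
At the order-2 pole 7/8 set g(μ) = (μ - (7/8))^2*f(μ) = (-2*μ/5 - 19/32)/(μ + 8/9).
Order-2 pole: residue = g'(a); g'(7/8) = 6174/80645, so the residue is 6174/80645.
List the singular points by increasing real part (a conjugate pair: the negative imaginary part first).


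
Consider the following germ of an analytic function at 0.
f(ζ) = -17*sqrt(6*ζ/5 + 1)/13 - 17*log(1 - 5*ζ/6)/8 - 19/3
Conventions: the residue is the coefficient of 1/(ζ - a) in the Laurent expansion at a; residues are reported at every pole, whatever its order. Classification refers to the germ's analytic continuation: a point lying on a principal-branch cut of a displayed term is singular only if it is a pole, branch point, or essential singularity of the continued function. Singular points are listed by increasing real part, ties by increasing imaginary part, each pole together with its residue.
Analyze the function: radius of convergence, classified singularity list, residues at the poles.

Branch term (-17/13)*sqrt(1 - ζ/(-5/6)): its argument vanishes at ζ = -5/6, a square-root branch point, modulus 5/6.
Branch term (-17/8)*log(1 - ζ/(6/5)): its argument vanishes at ζ = 6/5, a logarithmic branch point, modulus 6/5.
The radius of convergence is the smallest modulus among the singular points: 5/6.
List the singular points by increasing real part (a conjugate pair: the negative imaginary part first).

Radius of convergence at 0: 5/6.
At -5/6: an algebraic (square-root) branch point.
At 6/5: a logarithmic branch point.


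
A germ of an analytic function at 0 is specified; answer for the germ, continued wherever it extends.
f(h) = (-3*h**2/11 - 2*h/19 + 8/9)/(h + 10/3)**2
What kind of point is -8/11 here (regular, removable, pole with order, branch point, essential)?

Denominator factors: h + 10/3 = 86/33 at h = -8/11 — none vanishes.
So the germ continues analytically to -8/11.

The point is a regular point.


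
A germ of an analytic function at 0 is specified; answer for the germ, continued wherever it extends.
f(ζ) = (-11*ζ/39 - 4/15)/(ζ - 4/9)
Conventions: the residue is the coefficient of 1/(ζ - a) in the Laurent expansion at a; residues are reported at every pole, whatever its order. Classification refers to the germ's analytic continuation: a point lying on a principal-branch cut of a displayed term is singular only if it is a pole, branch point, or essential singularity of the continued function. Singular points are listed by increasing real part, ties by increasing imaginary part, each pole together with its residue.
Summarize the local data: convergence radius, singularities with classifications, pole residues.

Denominator factor (ζ - 4/9): pole of order 1 at 4/9, modulus 4/9.
The radius of convergence is the smallest modulus among the singular points: 4/9.
At the order-1 pole 4/9 set g(ζ) = (ζ - (4/9))*f(ζ) = -11*ζ/39 - 4/15.
Simple pole: residue = g(a) at a = 4/9, which is -688/1755.

Radius of convergence at 0: 4/9.
At 4/9: a pole of order 1; residue -688/1755.


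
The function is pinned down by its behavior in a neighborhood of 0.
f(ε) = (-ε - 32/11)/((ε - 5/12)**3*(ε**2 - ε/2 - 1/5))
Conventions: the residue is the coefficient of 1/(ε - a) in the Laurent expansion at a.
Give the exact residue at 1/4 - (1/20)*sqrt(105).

The factor ε**2 - ε/2 - 1/5 splits as (ε - a)(ε - a') with a = 1/4 - (1/20)*sqrt(105), a' = 1/4 + (1/20)*sqrt(105). At the order-1 pole a set g(ε) = (ε - a)*f(ε) = [(-ε - 32/11)/(ε - 5/12)**3] / (ε - a').
Simple pole: residue = g(a) at a = 1/4 - (1/20)*sqrt(105), which is -2521735200/53094899 + (1423421280/371664293)*sqrt(105).

The residue is -2521735200/53094899 + (1423421280/371664293)*sqrt(105).


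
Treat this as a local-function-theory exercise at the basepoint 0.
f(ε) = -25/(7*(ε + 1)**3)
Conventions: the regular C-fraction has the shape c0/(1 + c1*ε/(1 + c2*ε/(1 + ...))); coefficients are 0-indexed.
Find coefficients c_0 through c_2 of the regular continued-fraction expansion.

The regular C-fraction coefficients are [-25/7, 3, -1].

Taylor coefficients (expand at 0): a_0 = -25/7, a_1 = 75/7, a_2 = -150/7.
c0 = a_0 = -25/7. Peel one level at a time: if S = 1 + c*ε/S' with S'(0) = 1, then c is the ε-coefficient of S and S' = c*ε/(S - 1).
S_1 = c0/f = 1 + (3)*ε + (3)*ε^2 + ...; c1 = 3.
S_2 = c1*ε/(S_1 - 1) = 1 + (-1)*ε + ...; c2 = -1.


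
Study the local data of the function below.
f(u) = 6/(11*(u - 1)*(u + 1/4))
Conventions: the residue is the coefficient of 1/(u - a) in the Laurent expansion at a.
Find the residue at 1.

The residue is 24/55.

At the order-1 pole 1 set g(u) = (u - (1))*f(u) = 6/(11*(u + 1/4)).
Simple pole: residue = g(a) at a = 1, which is 24/55.


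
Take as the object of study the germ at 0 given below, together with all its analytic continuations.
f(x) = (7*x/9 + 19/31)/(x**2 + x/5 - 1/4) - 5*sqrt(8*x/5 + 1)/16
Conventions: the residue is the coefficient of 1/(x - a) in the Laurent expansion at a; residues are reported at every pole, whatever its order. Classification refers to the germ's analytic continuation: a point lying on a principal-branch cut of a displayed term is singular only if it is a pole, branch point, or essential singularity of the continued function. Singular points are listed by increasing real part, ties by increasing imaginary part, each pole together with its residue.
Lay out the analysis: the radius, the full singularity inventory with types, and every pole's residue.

Denominator factor (x**2 + x/5 - 1/4): discriminant 26/25, real irrational roots -1/10 + (1/10)*sqrt(26) and -1/10 - (1/10)*sqrt(26); poles of order 1, moduli -1/10 + (1/10)*sqrt(26) and 1/10 + (1/10)*sqrt(26).
Branch term (-5/16)*sqrt(1 - x/(-5/8)): its argument vanishes at x = -5/8, a square-root branch point, modulus 5/8.
The radius of convergence is the smallest modulus among the singular points: -1/10 + (1/10)*sqrt(26).
The branch term is analytic at -1/10 - (1/10)*sqrt(26) and contributes nothing to the residue; only the rational part matters.
The factor x**2 + x/5 - 1/4 splits as (x - a)(x - a') with a = -1/10 - (1/10)*sqrt(26), a' = -1/10 + (1/10)*sqrt(26). At the order-1 pole a set g(x) = (x - a)*(rational part) = [7*x/9 + 19/31] / (x - a').
Simple pole: residue = g(a) at a = -1/10 - (1/10)*sqrt(26), which is 7/18 - (1493/14508)*sqrt(26).
The branch term is analytic at -1/10 + (1/10)*sqrt(26) and contributes nothing to the residue; only the rational part matters.
The factor x**2 + x/5 - 1/4 splits as (x - a)(x - a') with a = -1/10 + (1/10)*sqrt(26), a' = -1/10 - (1/10)*sqrt(26). At the order-1 pole a set g(x) = (x - a)*(rational part) = [7*x/9 + 19/31] / (x - a').
Simple pole: residue = g(a) at a = -1/10 + (1/10)*sqrt(26), which is 7/18 + (1493/14508)*sqrt(26).
List the singular points by increasing real part (a conjugate pair: the negative imaginary part first).

Radius of convergence at 0: -1/10 + (1/10)*sqrt(26).
At -5/8: an algebraic (square-root) branch point.
At -1/10 - (1/10)*sqrt(26): a pole of order 1; residue 7/18 - (1493/14508)*sqrt(26).
At -1/10 + (1/10)*sqrt(26): a pole of order 1; residue 7/18 + (1493/14508)*sqrt(26).


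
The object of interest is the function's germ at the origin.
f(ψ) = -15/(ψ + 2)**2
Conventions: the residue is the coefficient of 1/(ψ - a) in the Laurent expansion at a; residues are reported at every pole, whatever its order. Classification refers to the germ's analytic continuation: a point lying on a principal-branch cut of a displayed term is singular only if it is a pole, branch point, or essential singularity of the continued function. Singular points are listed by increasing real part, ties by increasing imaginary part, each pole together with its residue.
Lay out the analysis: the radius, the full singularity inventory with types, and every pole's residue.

Denominator factor (ψ + 2)^2: pole of order 2 at -2, modulus 2.
The radius of convergence is the smallest modulus among the singular points: 2.
At the order-2 pole -2 set g(ψ) = (ψ - (-2))^2*f(ψ) = -15.
Order-2 pole: residue = g'(a); g'(-2) = 0, so the residue is 0.

Radius of convergence at 0: 2.
At -2: a pole of order 2; residue 0.


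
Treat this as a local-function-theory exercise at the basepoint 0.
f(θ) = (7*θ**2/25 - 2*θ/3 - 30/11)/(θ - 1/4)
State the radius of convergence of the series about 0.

The radius of convergence is 1/4.

Denominator factor (θ - 1/4): pole of order 1 at 1/4, modulus 1/4.
The radius of convergence is the smallest modulus among the singular points: 1/4.


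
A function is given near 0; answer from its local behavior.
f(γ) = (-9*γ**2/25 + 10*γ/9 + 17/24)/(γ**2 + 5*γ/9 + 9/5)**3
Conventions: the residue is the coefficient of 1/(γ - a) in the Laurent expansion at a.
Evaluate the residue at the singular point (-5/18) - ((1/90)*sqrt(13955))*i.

The residue is ((29259873/434819993420)*sqrt(13955))*i.

The factor γ**2 + 5*γ/9 + 9/5 splits as (γ - a)(γ - a') with a = (-5/18) - ((1/90)*sqrt(13955))*i, a' = (-5/18) + ((1/90)*sqrt(13955))*i. At the order-3 pole a set g(γ) = (γ - a)^3*f(γ) = [-9*γ**2/25 + 10*γ/9 + 17/24] / (γ - a')^3.
Order-3 pole: residue = g''(a)/2; g''((-5/18) - ((1/90)*sqrt(13955))*i) = ((29259873/217409996710)*sqrt(13955))*i, so the residue is ((29259873/434819993420)*sqrt(13955))*i.


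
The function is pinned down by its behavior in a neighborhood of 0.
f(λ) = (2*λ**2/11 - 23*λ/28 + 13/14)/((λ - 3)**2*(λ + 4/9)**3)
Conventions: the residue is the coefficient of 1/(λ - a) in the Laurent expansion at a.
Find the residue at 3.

At the order-2 pole 3 set g(λ) = (λ - (3))^2*f(λ) = (2*λ**2/11 - 23*λ/28 + 13/14)/(λ + 4/9)**3.
Order-2 pole: residue = g'(a); g'(3) = 1458/327701, so the residue is 1458/327701.

The residue is 1458/327701.


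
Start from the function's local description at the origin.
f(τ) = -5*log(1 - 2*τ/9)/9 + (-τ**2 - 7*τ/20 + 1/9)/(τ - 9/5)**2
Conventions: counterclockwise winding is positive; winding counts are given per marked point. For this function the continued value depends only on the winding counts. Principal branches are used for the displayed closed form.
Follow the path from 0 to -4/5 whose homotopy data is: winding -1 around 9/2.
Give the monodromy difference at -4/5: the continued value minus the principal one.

Continued minus principal equals (10/9)*pi*i.

The rational part is single-valued and drops out of the difference; each branch term changes only by its own monodromy.
(-5/9)*log(1 - τ/(9/2)): each positive loop around 9/2 adds 2*pi*i to the log, so winding -1 contributes (-5/9)*(-1)*2*pi*i = (10/9)*pi*i.
Summing the contributions at τ = -4/5 gives (10/9)*pi*i.


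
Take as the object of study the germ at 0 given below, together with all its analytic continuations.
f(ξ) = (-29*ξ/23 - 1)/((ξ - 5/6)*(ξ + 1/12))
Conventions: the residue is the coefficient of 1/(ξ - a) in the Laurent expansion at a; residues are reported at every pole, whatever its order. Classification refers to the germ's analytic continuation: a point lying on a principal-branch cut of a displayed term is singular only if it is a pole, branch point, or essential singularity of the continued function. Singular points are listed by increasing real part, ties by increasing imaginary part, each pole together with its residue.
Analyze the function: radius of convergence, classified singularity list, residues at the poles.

Denominator factor (ξ + 1/12): pole of order 1 at -1/12, modulus 1/12.
Denominator factor (ξ - 5/6): pole of order 1 at 5/6, modulus 5/6.
The radius of convergence is the smallest modulus among the singular points: 1/12.
At the order-1 pole -1/12 set g(ξ) = (ξ - (-1/12))*f(ξ) = (-29*ξ/23 - 1)/(ξ - 5/6).
Simple pole: residue = g(a) at a = -1/12, which is 247/253.
At the order-1 pole 5/6 set g(ξ) = (ξ - (5/6))*f(ξ) = (-29*ξ/23 - 1)/(ξ + 1/12).
Simple pole: residue = g(a) at a = 5/6, which is -566/253.
List the singular points by increasing real part (a conjugate pair: the negative imaginary part first).

Radius of convergence at 0: 1/12.
At -1/12: a pole of order 1; residue 247/253.
At 5/6: a pole of order 1; residue -566/253.
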